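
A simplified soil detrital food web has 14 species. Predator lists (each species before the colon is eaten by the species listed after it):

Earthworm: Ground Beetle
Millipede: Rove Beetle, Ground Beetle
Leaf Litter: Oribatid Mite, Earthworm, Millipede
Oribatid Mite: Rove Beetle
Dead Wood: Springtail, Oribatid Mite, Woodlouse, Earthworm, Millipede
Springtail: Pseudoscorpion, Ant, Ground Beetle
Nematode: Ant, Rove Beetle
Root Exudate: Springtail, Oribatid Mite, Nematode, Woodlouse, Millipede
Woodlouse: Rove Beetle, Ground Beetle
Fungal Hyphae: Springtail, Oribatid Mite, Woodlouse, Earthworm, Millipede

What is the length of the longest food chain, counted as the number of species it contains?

3 species

One longest chain: Fungal Hyphae → Springtail → Pseudoscorpion.
It has 3 species and 2 links.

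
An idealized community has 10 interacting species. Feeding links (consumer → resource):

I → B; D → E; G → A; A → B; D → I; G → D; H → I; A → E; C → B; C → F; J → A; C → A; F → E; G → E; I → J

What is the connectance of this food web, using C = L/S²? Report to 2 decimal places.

The web has S = 10 species and L = 15 feeding links.
C = L / S² = 15 / 100 = 0.1500 ≈ 0.15.

C = 0.15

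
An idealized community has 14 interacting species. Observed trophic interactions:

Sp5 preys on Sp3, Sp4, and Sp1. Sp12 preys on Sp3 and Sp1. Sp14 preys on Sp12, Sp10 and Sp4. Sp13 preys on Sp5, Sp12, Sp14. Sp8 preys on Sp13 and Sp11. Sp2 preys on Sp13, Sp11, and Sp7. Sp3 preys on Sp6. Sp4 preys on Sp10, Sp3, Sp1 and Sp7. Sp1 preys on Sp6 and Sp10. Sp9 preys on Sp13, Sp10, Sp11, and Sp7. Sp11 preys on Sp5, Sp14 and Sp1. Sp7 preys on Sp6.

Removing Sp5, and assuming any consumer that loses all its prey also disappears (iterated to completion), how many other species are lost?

Remove Sp5.
Every predator of it retains at least one other prey: Sp13 still has Sp12, Sp14; Sp11 still has Sp1, Sp14.
No consumer loses all prey, so no secondary extinctions occur.

0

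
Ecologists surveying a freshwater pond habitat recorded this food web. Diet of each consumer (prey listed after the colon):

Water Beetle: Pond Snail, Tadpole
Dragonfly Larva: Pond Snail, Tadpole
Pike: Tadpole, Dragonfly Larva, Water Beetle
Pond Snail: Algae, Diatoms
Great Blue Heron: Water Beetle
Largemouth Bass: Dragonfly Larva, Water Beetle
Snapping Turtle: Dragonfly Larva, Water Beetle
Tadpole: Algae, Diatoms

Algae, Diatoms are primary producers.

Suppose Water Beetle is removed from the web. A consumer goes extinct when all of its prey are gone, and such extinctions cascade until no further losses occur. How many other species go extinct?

1

Remove Water Beetle.
Round 1: Great Blue Heron (all prey gone) → extinct.
No further losses. Total secondary extinctions: 1.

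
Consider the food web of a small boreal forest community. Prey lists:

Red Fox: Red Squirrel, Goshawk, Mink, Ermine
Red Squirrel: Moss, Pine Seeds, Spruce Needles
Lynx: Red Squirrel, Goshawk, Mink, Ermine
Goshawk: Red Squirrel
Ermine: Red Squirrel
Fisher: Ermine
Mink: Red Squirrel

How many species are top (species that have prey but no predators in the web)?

Top species (has prey, but nothing eats it): Lynx, Fisher, Red Fox.
Count: 3.

3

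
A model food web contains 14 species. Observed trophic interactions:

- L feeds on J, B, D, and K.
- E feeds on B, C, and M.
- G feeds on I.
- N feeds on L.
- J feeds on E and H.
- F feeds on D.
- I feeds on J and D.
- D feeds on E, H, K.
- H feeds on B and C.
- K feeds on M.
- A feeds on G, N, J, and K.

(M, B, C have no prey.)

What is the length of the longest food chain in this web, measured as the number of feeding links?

One longest chain: M → E → J → I → G → A.
It has 6 species and 5 links.

5 links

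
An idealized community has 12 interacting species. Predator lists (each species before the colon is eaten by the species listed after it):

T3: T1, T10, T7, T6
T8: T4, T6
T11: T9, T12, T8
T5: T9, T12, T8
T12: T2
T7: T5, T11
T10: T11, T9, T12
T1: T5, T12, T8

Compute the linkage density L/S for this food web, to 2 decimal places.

There are L = 21 links among S = 12 species.
L/S = 21/12 = 1.7500 ≈ 1.75.

L/S = 1.75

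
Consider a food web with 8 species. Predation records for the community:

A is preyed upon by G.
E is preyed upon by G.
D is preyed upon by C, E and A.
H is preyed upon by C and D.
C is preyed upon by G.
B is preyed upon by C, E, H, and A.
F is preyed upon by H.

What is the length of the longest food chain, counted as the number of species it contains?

One longest chain: B → H → D → C → G.
It has 5 species and 4 links.

5 species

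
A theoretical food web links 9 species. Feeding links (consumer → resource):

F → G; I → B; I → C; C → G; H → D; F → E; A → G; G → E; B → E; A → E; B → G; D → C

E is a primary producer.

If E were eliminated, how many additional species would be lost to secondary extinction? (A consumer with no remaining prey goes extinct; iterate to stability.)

Remove E.
Round 1: G (all prey gone) → extinct.
Round 2: B (all prey gone), C (all prey gone), A (all prey gone), F (all prey gone) → extinct.
Round 3: I (all prey gone), D (all prey gone) → extinct.
Round 4: H (all prey gone) → extinct.
No further losses. Total secondary extinctions: 8.

8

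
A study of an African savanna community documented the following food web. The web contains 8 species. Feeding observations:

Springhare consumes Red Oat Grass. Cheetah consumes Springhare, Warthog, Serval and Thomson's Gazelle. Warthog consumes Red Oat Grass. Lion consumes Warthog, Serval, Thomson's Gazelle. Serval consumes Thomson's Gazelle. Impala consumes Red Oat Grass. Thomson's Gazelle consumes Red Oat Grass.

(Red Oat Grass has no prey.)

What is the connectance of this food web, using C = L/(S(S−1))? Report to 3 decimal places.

C = 0.214

The web has S = 8 species and L = 12 feeding links.
C = L / (S(S−1)) = 12 / 56 = 0.2143 ≈ 0.214.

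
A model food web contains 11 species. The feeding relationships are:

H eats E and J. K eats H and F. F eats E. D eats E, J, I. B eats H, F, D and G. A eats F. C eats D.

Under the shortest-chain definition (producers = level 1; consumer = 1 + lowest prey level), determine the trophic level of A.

Trophic level 3

E is a producer → level 1.
F eats E → level 2.
A eats F → level 3.
No prey of A is below level 2, so 3 is the minimum.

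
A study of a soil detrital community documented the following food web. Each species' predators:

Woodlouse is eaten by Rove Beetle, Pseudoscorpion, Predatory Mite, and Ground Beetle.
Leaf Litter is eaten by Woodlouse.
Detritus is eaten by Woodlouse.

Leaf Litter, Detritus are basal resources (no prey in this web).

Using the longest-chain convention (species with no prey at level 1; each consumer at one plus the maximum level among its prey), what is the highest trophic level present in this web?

Basal resources (level 1): Leaf Litter, Detritus.
Leaf Litter → Woodlouse → Rove Beetle gives Rove Beetle level 3.
No species has a prey at level 3, so no species reaches level 4.

3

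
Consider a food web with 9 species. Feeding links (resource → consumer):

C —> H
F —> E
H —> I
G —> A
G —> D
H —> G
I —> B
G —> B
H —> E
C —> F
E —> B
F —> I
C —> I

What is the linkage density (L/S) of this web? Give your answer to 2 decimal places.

L/S = 1.44

There are L = 13 links among S = 9 species.
L/S = 13/9 = 1.4444 ≈ 1.44.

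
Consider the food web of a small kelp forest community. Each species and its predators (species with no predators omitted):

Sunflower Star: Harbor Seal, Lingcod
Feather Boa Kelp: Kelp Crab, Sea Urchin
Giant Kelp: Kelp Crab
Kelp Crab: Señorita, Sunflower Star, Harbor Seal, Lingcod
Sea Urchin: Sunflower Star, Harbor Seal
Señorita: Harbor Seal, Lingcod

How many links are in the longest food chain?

One longest chain: Feather Boa Kelp → Kelp Crab → Señorita → Harbor Seal.
It has 4 species and 3 links.

3 links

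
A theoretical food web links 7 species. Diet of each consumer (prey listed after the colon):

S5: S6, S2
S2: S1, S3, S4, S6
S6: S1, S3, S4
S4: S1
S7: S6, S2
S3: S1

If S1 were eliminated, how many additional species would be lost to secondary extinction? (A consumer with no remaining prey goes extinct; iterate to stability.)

6

Remove S1.
Round 1: S3 (all prey gone), S4 (all prey gone) → extinct.
Round 2: S6 (all prey gone) → extinct.
Round 3: S2 (all prey gone) → extinct.
Round 4: S7 (all prey gone), S5 (all prey gone) → extinct.
No further losses. Total secondary extinctions: 6.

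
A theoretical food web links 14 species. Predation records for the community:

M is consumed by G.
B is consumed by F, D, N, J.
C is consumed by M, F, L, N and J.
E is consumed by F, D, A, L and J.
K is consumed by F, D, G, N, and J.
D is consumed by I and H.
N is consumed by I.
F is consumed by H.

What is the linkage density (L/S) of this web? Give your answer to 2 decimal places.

L/S = 1.71

There are L = 24 links among S = 14 species.
L/S = 24/14 = 1.7143 ≈ 1.71.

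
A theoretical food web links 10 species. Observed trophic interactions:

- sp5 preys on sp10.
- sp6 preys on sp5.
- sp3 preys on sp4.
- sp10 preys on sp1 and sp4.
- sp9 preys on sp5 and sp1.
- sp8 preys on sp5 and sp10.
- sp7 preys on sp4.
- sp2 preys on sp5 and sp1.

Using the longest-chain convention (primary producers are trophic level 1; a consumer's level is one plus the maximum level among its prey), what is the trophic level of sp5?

Trophic level 3

sp1 is a producer → level 1.
sp10 eats sp1 (level 1); other prey at levels: sp4 1 → level 2.
sp5 eats sp10 → level 3.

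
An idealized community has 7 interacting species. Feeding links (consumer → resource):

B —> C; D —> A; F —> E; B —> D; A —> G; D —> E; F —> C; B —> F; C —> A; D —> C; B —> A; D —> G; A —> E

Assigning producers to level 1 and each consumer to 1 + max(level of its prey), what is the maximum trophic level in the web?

5

Producers (level 1): G, E.
G → A → C → D → B gives B level 5.
No species has a prey at level 5, so no species reaches level 6.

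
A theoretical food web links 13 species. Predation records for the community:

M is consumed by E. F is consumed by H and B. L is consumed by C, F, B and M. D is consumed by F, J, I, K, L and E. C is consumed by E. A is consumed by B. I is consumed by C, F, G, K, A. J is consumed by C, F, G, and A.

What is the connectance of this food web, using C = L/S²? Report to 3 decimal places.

The web has S = 13 species and L = 24 feeding links.
C = L / S² = 24 / 169 = 0.1420 ≈ 0.142.

C = 0.142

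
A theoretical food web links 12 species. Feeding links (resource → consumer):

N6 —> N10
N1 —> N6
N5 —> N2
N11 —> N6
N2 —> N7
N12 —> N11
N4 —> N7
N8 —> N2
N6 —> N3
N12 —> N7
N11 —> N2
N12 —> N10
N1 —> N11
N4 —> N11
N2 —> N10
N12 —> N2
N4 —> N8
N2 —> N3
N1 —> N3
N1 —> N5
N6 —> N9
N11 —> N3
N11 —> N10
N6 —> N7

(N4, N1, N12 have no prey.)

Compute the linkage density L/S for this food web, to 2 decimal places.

L/S = 2.00

There are L = 24 links among S = 12 species.
L/S = 24/12 = 2.0000 ≈ 2.00.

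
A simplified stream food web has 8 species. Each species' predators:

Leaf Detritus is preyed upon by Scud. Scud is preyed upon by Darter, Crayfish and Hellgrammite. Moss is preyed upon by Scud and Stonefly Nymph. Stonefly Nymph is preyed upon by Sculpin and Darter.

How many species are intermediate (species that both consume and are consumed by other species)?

2

Intermediate species (has both prey and predators): Scud, Stonefly Nymph.
Count: 2.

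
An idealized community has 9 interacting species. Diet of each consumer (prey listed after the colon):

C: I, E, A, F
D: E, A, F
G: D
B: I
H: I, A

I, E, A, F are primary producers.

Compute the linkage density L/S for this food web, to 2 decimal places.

There are L = 11 links among S = 9 species.
L/S = 11/9 = 1.2222 ≈ 1.22.

L/S = 1.22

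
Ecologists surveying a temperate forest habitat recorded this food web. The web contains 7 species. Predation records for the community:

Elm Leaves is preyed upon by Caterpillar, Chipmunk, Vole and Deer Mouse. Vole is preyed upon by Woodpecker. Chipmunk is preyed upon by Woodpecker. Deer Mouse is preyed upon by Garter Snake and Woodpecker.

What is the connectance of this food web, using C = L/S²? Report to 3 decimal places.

The web has S = 7 species and L = 8 feeding links.
C = L / S² = 8 / 49 = 0.1633 ≈ 0.163.

C = 0.163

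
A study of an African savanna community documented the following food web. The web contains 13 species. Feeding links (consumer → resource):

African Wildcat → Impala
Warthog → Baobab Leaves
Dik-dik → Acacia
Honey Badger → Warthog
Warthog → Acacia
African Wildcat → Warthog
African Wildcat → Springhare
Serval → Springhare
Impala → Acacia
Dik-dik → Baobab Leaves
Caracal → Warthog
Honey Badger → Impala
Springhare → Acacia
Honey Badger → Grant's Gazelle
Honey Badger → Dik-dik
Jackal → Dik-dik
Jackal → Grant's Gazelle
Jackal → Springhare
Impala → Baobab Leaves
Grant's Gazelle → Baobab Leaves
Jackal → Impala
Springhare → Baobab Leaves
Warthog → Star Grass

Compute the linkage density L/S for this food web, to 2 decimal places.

L/S = 1.77

There are L = 23 links among S = 13 species.
L/S = 23/13 = 1.7692 ≈ 1.77.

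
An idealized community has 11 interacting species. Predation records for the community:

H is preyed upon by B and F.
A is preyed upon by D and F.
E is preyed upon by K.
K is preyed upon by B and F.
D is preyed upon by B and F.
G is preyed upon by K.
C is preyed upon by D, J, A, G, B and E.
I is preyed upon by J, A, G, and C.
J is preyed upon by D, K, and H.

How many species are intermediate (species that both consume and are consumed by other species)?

Intermediate species (has both prey and predators): C, E, G, J, A, H, K, D.
Count: 8.

8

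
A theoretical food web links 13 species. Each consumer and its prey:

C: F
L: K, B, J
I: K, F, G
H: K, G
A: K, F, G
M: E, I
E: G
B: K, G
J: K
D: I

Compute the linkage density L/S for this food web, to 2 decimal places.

L/S = 1.46

There are L = 19 links among S = 13 species.
L/S = 19/13 = 1.4615 ≈ 1.46.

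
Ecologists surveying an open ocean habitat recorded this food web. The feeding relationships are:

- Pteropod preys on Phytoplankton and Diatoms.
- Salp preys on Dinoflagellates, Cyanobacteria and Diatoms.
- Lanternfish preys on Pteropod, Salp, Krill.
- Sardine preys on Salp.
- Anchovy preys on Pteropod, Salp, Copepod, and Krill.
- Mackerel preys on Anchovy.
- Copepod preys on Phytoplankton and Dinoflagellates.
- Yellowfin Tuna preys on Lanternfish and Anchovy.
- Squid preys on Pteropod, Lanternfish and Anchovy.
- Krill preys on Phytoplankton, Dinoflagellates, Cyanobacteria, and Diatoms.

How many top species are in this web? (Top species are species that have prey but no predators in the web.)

Top species (has prey, but nothing eats it): Sardine, Yellowfin Tuna, Squid, Mackerel.
Count: 4.

4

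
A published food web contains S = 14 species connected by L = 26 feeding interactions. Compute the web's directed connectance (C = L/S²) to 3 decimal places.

C = 0.133

The web has S = 14 species and L = 26 feeding links.
C = L / S² = 26 / 196 = 0.1327 ≈ 0.133.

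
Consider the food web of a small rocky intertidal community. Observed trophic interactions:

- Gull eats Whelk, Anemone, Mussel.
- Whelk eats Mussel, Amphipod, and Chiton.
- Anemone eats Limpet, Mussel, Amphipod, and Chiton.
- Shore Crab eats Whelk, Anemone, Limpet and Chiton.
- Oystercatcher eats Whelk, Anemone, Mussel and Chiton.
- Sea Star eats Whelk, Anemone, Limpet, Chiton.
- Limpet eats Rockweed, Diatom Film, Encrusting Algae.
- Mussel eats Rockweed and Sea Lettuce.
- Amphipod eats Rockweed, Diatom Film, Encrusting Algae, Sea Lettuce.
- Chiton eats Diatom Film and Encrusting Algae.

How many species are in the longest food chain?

4 species

One longest chain: Diatom Film → Amphipod → Whelk → Sea Star.
It has 4 species and 3 links.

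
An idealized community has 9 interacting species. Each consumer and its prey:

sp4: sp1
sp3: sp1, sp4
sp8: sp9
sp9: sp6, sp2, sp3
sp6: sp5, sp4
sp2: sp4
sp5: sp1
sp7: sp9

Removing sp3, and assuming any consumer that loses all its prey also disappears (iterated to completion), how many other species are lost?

Remove sp3.
Every predator of it retains at least one other prey: sp9 still has sp6, sp2.
No consumer loses all prey, so no secondary extinctions occur.

0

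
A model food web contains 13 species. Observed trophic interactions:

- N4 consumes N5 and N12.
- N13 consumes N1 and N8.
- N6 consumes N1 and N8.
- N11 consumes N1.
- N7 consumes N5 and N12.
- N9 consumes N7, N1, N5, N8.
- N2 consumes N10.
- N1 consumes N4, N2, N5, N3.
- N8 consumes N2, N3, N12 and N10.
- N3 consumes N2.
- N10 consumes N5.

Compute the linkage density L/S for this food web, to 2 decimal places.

There are L = 24 links among S = 13 species.
L/S = 24/13 = 1.8462 ≈ 1.85.

L/S = 1.85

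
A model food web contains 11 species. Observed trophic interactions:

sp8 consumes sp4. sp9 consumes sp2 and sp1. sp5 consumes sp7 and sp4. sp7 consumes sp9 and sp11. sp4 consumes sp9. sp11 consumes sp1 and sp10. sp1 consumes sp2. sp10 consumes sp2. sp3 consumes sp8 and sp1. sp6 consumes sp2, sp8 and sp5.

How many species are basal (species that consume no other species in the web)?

1

Basal species (no prey listed): sp2.
Count: 1.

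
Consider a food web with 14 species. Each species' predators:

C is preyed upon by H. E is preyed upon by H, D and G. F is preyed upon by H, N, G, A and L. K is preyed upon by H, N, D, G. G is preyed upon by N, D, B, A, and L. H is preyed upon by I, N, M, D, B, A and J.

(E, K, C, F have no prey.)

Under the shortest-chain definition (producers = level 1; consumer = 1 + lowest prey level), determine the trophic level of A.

F is a producer → level 1.
A eats F → level 2.

Trophic level 2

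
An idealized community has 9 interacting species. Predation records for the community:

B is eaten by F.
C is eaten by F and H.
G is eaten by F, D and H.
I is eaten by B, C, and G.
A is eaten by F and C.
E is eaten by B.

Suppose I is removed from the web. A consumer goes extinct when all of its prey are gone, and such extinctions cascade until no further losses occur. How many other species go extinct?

2

Remove I.
Round 1: G (all prey gone) → extinct.
Round 2: D (all prey gone) → extinct.
No further losses. Total secondary extinctions: 2.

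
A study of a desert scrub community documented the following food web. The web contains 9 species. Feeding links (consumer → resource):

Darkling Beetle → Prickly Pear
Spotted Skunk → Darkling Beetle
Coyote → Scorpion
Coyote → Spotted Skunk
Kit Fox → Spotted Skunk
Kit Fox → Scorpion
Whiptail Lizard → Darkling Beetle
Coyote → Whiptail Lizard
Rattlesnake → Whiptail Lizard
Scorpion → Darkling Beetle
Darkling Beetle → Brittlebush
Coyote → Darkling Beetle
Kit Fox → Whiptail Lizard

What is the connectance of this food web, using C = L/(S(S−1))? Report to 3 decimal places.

C = 0.181

The web has S = 9 species and L = 13 feeding links.
C = L / (S(S−1)) = 13 / 72 = 0.1806 ≈ 0.181.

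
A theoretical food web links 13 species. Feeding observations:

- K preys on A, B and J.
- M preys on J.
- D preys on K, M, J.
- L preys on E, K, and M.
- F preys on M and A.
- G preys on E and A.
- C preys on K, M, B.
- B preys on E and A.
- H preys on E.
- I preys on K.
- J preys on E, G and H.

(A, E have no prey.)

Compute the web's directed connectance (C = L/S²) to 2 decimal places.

The web has S = 13 species and L = 24 feeding links.
C = L / S² = 24 / 169 = 0.1420 ≈ 0.14.

C = 0.14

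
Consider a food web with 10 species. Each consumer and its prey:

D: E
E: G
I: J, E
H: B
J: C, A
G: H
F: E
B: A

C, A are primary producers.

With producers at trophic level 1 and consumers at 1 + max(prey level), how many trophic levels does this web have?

6

Producers (level 1): C, A.
A → B → H → G → E → F gives F level 6.
No species has a prey at level 6, so no species reaches level 7.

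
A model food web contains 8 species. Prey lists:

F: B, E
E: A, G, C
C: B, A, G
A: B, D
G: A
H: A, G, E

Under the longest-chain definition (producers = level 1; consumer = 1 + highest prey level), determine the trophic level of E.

Trophic level 5

B is a producer → level 1.
A eats B (level 1); other prey at levels: D 1 → level 2.
G eats A → level 3.
C eats G (level 3); other prey at levels: B 1, A 2 → level 4.
E eats C (level 4); other prey at levels: A 2, G 3 → level 5.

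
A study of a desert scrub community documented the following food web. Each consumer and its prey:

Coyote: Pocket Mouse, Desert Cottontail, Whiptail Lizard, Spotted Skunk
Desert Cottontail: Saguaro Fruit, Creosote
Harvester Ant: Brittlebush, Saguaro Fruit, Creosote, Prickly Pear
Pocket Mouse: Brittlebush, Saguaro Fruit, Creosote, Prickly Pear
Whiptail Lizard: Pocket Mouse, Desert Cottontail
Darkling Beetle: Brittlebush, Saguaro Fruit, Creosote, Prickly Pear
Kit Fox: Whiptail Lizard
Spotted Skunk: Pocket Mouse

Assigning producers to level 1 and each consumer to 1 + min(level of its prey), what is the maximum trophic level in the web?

4

Producers (level 1): Brittlebush, Saguaro Fruit, Creosote, Prickly Pear.
Following each consumer down to its lowest-level prey: Brittlebush → Pocket Mouse → Whiptail Lizard → Kit Fox (levels 1 through 4).
All prey of Kit Fox (Whiptail Lizard 3) are at level 3 or above, so Kit Fox is at level 1 + 3 = 4.
Every consumer has at least one prey at level 3 or below, so none exceeds level 4.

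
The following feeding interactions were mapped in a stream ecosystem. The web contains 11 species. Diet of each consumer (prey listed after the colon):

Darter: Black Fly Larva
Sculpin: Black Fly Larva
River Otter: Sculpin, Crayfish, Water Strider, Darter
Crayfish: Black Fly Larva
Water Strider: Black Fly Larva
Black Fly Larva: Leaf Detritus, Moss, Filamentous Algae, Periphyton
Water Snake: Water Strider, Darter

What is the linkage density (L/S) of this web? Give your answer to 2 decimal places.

L/S = 1.27

There are L = 14 links among S = 11 species.
L/S = 14/11 = 1.2727 ≈ 1.27.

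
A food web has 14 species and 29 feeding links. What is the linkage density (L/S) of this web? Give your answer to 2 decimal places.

There are L = 29 links among S = 14 species.
L/S = 29/14 = 2.0714 ≈ 2.07.

L/S = 2.07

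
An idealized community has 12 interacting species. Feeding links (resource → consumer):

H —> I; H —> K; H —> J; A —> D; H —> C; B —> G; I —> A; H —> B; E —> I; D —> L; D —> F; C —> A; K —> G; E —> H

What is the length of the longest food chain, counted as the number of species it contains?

One longest chain: E → H → C → A → D → F.
It has 6 species and 5 links.

6 species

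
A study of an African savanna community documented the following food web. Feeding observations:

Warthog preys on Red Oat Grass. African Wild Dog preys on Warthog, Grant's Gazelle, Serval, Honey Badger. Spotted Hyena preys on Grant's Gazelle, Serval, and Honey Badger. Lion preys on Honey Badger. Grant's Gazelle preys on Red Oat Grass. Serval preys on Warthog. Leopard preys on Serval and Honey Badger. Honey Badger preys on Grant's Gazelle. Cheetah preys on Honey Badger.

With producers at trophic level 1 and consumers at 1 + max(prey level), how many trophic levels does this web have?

4

Producers (level 1): Red Oat Grass.
Red Oat Grass → Grant's Gazelle → Honey Badger → Cheetah gives Cheetah level 4.
No species has a prey at level 4, so no species reaches level 5.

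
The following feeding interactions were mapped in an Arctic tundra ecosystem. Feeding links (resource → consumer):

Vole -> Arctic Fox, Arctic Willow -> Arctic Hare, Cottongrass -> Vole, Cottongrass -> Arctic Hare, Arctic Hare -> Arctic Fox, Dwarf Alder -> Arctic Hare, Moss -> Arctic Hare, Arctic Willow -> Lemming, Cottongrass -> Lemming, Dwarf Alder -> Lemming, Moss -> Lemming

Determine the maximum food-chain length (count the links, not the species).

One longest chain: Arctic Willow → Arctic Hare → Arctic Fox.
It has 3 species and 2 links.

2 links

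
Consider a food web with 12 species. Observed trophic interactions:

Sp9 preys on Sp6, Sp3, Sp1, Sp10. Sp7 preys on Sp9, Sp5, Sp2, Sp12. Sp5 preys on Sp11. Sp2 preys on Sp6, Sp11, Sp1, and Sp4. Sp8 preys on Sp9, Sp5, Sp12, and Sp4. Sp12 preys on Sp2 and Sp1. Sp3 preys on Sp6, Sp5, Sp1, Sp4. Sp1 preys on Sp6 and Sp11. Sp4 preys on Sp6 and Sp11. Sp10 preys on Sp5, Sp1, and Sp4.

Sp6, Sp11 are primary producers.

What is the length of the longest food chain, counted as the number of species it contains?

One longest chain: Sp6 → Sp1 → Sp3 → Sp9 → Sp7.
It has 5 species and 4 links.

5 species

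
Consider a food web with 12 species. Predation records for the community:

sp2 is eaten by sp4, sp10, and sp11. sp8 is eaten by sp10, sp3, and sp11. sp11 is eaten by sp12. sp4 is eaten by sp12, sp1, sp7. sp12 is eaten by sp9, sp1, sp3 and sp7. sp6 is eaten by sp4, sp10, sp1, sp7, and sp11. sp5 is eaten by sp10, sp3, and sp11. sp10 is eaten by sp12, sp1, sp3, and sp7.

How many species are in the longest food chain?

4 species

One longest chain: sp2 → sp11 → sp12 → sp3.
It has 4 species and 3 links.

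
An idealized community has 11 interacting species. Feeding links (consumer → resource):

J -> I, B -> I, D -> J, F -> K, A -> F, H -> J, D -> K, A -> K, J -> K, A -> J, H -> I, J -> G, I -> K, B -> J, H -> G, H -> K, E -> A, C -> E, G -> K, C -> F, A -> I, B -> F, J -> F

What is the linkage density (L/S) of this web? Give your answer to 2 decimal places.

L/S = 2.09

There are L = 23 links among S = 11 species.
L/S = 23/11 = 2.0909 ≈ 2.09.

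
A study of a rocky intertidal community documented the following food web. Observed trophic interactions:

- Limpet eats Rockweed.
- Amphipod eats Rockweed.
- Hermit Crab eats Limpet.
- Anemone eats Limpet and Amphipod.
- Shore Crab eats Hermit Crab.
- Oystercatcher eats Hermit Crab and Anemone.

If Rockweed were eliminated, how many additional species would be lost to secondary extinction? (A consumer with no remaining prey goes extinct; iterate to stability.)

Remove Rockweed.
Round 1: Amphipod (all prey gone), Limpet (all prey gone) → extinct.
Round 2: Hermit Crab (all prey gone), Anemone (all prey gone) → extinct.
Round 3: Oystercatcher (all prey gone), Shore Crab (all prey gone) → extinct.
No further losses. Total secondary extinctions: 6.

6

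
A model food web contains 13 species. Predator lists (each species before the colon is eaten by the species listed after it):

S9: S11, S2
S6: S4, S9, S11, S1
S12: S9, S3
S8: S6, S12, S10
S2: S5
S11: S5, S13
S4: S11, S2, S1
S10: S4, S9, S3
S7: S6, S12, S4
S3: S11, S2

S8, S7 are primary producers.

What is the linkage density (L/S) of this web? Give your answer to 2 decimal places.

There are L = 25 links among S = 13 species.
L/S = 25/13 = 1.9231 ≈ 1.92.

L/S = 1.92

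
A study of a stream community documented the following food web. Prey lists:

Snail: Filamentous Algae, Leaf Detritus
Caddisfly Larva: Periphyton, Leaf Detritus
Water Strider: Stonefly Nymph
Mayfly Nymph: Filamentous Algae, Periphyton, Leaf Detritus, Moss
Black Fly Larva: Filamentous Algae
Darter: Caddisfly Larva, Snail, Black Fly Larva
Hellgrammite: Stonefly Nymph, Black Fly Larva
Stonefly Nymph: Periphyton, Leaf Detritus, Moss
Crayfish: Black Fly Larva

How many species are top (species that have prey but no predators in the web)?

5

Top species (has prey, but nothing eats it): Mayfly Nymph, Hellgrammite, Darter, Crayfish, Water Strider.
Count: 5.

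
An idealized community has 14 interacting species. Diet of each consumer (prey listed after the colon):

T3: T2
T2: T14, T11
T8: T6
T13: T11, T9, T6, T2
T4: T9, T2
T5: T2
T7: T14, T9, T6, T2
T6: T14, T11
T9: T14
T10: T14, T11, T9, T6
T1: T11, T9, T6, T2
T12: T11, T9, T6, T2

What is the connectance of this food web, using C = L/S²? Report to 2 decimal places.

C = 0.15

The web has S = 14 species and L = 30 feeding links.
C = L / S² = 30 / 196 = 0.1531 ≈ 0.15.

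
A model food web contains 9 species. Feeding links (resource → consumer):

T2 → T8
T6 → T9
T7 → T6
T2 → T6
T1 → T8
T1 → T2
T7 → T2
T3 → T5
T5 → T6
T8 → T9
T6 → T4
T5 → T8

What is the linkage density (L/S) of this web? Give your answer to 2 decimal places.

There are L = 12 links among S = 9 species.
L/S = 12/9 = 1.3333 ≈ 1.33.

L/S = 1.33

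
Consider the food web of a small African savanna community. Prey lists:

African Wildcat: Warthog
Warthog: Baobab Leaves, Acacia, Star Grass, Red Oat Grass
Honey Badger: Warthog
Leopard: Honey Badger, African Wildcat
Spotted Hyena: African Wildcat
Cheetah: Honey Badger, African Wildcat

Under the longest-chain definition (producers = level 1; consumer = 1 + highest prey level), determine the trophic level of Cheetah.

Baobab Leaves is a producer → level 1.
Warthog eats Baobab Leaves (level 1); other prey at levels: Acacia 1, Star Grass 1, Red Oat Grass 1 → level 2.
Honey Badger eats Warthog → level 3.
Cheetah eats Honey Badger (level 3); other prey at levels: African Wildcat 3 → level 4.

Trophic level 4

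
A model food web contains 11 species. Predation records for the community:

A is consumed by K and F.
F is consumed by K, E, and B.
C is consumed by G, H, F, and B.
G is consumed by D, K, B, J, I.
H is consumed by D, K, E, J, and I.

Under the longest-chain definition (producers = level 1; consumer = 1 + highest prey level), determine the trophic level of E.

A is a producer → level 1.
F eats A (level 1); other prey at levels: C 1 → level 2.
E eats F (level 2); other prey at levels: H 2 → level 3.

Trophic level 3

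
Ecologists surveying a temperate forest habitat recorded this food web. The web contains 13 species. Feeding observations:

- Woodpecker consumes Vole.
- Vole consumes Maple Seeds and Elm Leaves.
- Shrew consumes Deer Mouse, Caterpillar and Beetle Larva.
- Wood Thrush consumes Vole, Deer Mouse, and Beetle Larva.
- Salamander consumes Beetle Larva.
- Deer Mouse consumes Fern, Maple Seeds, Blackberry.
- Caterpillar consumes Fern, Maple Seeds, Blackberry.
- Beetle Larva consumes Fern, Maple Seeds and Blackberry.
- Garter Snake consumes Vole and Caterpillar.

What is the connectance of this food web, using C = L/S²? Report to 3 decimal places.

C = 0.124

The web has S = 13 species and L = 21 feeding links.
C = L / S² = 21 / 169 = 0.1243 ≈ 0.124.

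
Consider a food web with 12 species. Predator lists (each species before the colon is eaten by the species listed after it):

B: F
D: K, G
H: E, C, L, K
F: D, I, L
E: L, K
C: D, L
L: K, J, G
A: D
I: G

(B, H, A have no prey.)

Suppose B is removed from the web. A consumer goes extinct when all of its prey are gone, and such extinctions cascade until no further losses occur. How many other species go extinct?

Remove B.
Round 1: F (all prey gone) → extinct.
Round 2: I (all prey gone) → extinct.
No further losses. Total secondary extinctions: 2.

2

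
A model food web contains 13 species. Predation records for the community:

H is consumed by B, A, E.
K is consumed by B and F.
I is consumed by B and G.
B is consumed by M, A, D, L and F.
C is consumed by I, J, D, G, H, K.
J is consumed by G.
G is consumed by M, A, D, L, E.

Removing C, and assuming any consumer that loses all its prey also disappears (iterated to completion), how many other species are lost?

12

Remove C.
Round 1: I (all prey gone), J (all prey gone), K (all prey gone), H (all prey gone) → extinct.
Round 2: B (all prey gone), G (all prey gone) → extinct.
Round 3: L (all prey gone), M (all prey gone), A (all prey gone), F (all prey gone), E (all prey gone), D (all prey gone) → extinct.
No further losses. Total secondary extinctions: 12.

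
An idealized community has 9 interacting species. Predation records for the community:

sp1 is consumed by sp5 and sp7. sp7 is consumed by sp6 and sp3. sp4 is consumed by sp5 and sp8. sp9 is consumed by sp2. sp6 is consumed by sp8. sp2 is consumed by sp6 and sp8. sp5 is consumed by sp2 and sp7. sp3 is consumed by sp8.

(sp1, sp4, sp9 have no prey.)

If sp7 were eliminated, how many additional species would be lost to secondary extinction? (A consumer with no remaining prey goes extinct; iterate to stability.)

1

Remove sp7.
Round 1: sp3 (all prey gone) → extinct.
No further losses. Total secondary extinctions: 1.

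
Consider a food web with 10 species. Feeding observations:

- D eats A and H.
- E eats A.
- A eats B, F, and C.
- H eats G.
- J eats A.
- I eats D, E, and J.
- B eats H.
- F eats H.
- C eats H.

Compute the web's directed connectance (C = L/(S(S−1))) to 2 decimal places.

The web has S = 10 species and L = 14 feeding links.
C = L / (S(S−1)) = 14 / 90 = 0.1556 ≈ 0.16.

C = 0.16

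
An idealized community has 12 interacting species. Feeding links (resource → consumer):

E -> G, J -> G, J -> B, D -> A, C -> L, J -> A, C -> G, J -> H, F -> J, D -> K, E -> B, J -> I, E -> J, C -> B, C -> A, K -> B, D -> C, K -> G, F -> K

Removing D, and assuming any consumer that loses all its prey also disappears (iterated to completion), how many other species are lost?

Remove D.
Round 1: C (all prey gone) → extinct.
Round 2: L (all prey gone) → extinct.
No further losses. Total secondary extinctions: 2.

2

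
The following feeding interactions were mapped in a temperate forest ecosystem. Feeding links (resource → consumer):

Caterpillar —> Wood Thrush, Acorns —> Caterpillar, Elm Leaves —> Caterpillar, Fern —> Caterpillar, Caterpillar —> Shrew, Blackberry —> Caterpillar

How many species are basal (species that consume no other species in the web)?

4

Basal species (no prey listed): Acorns, Elm Leaves, Fern, Blackberry.
Count: 4.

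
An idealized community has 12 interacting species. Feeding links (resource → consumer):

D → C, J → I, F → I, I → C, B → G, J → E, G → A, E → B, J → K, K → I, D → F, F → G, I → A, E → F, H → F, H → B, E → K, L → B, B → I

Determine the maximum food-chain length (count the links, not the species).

4 links

One longest chain: J → E → B → I → C.
It has 5 species and 4 links.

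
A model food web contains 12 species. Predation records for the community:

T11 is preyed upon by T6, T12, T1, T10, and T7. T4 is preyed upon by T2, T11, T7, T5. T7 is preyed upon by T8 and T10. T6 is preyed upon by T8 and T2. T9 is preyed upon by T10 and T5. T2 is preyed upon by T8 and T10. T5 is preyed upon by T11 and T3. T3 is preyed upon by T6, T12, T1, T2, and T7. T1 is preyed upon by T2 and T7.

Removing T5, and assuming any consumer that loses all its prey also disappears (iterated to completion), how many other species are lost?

Remove T5.
Round 1: T3 (all prey gone) → extinct.
No further losses. Total secondary extinctions: 1.

1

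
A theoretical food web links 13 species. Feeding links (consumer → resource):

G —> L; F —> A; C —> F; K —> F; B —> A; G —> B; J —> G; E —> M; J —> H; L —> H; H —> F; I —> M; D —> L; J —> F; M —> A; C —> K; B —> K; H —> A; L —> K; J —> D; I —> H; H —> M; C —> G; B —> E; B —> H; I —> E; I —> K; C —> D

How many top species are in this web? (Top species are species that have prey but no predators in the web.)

Top species (has prey, but nothing eats it): I, C, J.
Count: 3.

3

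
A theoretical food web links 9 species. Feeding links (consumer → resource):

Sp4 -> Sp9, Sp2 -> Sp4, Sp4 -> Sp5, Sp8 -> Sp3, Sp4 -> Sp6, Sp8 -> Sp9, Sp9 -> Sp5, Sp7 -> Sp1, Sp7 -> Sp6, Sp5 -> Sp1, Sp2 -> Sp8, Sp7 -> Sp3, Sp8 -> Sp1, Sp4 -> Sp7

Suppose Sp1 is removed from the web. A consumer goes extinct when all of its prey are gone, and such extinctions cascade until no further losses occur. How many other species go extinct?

2

Remove Sp1.
Round 1: Sp5 (all prey gone) → extinct.
Round 2: Sp9 (all prey gone) → extinct.
No further losses. Total secondary extinctions: 2.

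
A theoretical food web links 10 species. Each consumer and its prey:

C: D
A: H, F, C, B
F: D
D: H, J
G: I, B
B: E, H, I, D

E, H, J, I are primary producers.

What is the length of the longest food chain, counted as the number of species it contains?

One longest chain: H → D → F → A.
It has 4 species and 3 links.

4 species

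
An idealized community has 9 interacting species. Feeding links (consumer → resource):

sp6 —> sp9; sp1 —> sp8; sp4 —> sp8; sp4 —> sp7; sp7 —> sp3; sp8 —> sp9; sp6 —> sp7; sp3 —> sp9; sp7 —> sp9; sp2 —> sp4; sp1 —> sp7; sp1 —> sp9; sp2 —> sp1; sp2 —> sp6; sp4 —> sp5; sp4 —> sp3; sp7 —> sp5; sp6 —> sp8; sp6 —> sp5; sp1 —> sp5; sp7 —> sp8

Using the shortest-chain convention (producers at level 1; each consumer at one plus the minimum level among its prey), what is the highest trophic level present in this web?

3

Producers (level 1): sp5, sp9.
Following each consumer down to its lowest-level prey: sp5 → sp6 → sp2 (levels 1 through 3).
All prey of sp2 (sp6 2, sp1 2, sp4 2) are at level 2 or above, so sp2 is at level 1 + 2 = 3.
Every consumer has at least one prey at level 2 or below, so none exceeds level 3.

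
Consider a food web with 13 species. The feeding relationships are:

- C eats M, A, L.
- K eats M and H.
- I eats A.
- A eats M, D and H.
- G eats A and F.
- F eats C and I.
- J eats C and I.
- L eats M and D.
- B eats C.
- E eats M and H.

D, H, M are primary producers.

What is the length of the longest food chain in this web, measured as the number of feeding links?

4 links

One longest chain: D → A → C → F → G.
It has 5 species and 4 links.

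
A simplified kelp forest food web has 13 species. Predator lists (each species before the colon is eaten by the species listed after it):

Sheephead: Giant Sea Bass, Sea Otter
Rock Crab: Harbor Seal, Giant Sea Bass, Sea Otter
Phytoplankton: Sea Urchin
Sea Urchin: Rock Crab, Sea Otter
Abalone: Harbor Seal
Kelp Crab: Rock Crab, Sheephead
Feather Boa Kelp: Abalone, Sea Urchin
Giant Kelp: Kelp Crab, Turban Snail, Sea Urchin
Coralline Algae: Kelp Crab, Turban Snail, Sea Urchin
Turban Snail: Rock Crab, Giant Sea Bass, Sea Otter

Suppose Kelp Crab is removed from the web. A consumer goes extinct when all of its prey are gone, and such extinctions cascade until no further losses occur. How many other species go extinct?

Remove Kelp Crab.
Round 1: Sheephead (all prey gone) → extinct.
No further losses. Total secondary extinctions: 1.

1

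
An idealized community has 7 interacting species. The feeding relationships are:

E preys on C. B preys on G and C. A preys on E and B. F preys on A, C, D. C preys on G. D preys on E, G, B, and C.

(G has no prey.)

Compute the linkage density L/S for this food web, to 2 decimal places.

There are L = 13 links among S = 7 species.
L/S = 13/7 = 1.8571 ≈ 1.86.

L/S = 1.86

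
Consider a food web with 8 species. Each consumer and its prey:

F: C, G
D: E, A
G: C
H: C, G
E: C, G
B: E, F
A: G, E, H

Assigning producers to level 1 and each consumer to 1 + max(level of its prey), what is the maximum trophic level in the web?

5

Producers (level 1): C.
C → G → E → A → D gives D level 5.
No species has a prey at level 5, so no species reaches level 6.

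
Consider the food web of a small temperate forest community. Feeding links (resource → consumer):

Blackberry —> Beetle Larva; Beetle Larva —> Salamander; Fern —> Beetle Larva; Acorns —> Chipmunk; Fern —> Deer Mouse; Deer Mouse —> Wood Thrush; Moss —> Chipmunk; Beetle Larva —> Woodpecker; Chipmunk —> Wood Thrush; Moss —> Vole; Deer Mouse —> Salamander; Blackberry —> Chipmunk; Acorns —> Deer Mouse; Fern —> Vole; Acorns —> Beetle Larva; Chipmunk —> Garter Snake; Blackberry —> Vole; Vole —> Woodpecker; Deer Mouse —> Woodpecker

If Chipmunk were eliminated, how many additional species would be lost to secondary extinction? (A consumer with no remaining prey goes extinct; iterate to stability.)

1

Remove Chipmunk.
Round 1: Garter Snake (all prey gone) → extinct.
No further losses. Total secondary extinctions: 1.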